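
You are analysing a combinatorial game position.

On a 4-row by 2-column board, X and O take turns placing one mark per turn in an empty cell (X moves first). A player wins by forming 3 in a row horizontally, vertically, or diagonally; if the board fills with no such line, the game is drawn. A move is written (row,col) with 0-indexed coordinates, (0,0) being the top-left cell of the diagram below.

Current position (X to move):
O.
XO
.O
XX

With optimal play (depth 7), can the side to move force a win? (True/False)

X winning at [O./XO/.O/XX]: True

ply 1, X at O./XO/.O/XX | (0,1)=+0→OX/XO/.O/XX; (2,0)=+1→O./XO/XO/XX*
ply 2: O./XO/XO/XX is terminal -1 (O); from O./XO/.O/XX depth 7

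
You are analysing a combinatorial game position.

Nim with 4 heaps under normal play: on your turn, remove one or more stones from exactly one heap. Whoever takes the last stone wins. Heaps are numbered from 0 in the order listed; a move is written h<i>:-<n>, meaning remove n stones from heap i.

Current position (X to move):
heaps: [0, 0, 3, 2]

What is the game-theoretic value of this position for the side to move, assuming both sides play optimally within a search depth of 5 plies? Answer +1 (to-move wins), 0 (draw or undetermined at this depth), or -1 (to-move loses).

value((0,0,3,2), X) = +1

ply 1, X at (0,0,3,2) | h2:-1=+1→(0,0,2,2)*; h2:-2=-1→(0,0,1,2); h2:-3=-1→(0,0,0,2); h3:-1=-1→(0,0,3,1); h3:-2=-1→(0,0,3,0)
ply 2, O at (0,0,2,2) | h2:-1=-1→(0,0,1,2)*; h2:-2=-1→(0,0,0,2); h3:-1=-1→(0,0,2,1); h3:-2=-1→(0,0,2,0)
ply 3, X at (0,0,1,2) | h2:-1=-1→(0,0,0,2); h3:-1=+1→(0,0,1,1)*; h3:-2=-1→(0,0,1,0)
ply 4, O at (0,0,1,1) | h2:-1=-1→(0,0,0,1)*; h3:-1=-1→(0,0,1,0)
ply 5, X at (0,0,0,1) | h3:-1=+1→(0,0,0,0)*
ply 6: (0,0,0,0) is terminal -1 (O); from (0,0,3,2) depth 5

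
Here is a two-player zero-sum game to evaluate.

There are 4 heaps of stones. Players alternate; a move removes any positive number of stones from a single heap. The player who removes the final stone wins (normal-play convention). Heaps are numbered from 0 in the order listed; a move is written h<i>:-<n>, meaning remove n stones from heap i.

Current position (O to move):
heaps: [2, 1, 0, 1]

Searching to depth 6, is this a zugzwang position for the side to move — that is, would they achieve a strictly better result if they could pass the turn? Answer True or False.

zugzwang((2,1,0,1), O) = False

[(2,1,0,1)] O move#1: h0:-1:-1/(1,1,0,1), h0:-2:+1/(0,1,0,1)*, h1:-1:-1/(2,0,0,1), h3:-1:-1/(2,1,0,0)
[(0,1,0,1)] X move#2: h1:-1:-1/(0,0,0,1)*, h3:-1:-1/(0,1,0,0)
[(0,0,0,1)] O move#3: h3:-1:+1/(0,0,0,0)*
[(0,0,0,0)] end (terminal -1, X#4); searched (2,1,0,1) to 6
suppose O passes — search the same position with X to move:
pass> [(2,1,0,1)] X move#1: h0:-1:-1/(1,1,0,1), h0:-2:+1/(0,1,0,1)*, h1:-1:-1/(2,0,0,1), h3:-1:-1/(2,1,0,0)
pass> [(0,1,0,1)] O move#2: h1:-1:-1/(0,0,0,1)*, h3:-1:-1/(0,1,0,0)
pass> [(0,0,0,1)] X move#3: h3:-1:+1/(0,0,0,0)*
pass> [(0,0,0,0)] end (terminal -1, O#4); searched (2,1,0,1) to 6
for O: play +1, pass -1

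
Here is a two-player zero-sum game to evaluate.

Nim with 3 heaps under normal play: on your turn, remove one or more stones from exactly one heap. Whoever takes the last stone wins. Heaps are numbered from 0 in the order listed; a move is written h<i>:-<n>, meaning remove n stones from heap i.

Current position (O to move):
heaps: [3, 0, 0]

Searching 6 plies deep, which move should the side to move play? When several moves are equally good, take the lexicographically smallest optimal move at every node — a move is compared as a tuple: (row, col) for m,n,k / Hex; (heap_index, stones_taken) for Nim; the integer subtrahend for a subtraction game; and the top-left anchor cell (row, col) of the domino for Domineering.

O's best at [(3,0,0)]: h0:-3

p1 O@[(3,0,0)]: h0:-1[(2,0,0)]-1 h0:-2[(1,0,0)]-1 h0:-3[(0,0,0)]+1*
p2 X@[(0,0,0)] terminal -1; root [(3,0,0)] d6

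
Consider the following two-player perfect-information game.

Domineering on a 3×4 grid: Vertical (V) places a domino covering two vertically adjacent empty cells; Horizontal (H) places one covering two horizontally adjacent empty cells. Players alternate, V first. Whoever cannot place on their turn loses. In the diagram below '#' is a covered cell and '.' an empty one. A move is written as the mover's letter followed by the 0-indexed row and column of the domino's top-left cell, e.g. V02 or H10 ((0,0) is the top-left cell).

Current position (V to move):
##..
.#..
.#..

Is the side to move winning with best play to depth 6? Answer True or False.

V winning at [##../.#../.#..]: True

[##../.#../.#..] V move#1: V02:+1/###./.##./.#..*, V03:+1/##.#/.#.#/.#.., V10:-1/##../##../##.., V12:+1/##../.##./.##., V13:+1/##../.#.#/.#.#
[###./.##./.#..] H move#2: H22:-1/###./.##./.###*
[###./.##./.###] V move#3: V03:+1/####/.###/.###*, V10:+1/###./###./####
[####/.###/.###] end (terminal -1, H#4); searched ##../.#../.#.. to 6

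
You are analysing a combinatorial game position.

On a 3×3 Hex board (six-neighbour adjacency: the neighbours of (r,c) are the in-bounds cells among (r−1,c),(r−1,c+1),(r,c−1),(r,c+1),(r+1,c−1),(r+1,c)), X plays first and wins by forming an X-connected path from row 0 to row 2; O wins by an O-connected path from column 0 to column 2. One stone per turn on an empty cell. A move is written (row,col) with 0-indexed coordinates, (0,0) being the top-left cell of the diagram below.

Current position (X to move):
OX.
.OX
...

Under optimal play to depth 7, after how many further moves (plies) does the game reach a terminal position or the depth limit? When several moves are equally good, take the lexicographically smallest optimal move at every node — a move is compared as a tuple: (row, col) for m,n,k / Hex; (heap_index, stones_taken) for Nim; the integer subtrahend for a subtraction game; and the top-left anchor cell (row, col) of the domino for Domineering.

[OX./.OX/...] X move#1: (0,2):+1/OXX/.OX/...*, (1,0):+1/OX./XOX/..., (2,0):+1/OX./.OX/X.., (2,1):-1/OX./.OX/.X., (2,2):-1/OX./.OX/..X
[OXX/.OX/...] O move#2: (1,0):-1/OXX/OOX/...*, (2,0):-1/OXX/.OX/O.., (2,1):-1/OXX/.OX/.O., (2,2):-1/OXX/.OX/..O
[OXX/OOX/...] X move#3: (2,0):+1/OXX/OOX/X..*, (2,1):+1/OXX/OOX/.X., (2,2):+1/OXX/OOX/..X
[OXX/OOX/X..] O move#4: (2,1):-1/OXX/OOX/XO.*, (2,2):-1/OXX/OOX/X.O
[OXX/OOX/XO.] X move#5: (2,2):+1/OXX/OOX/XOX*
[OXX/OOX/XOX] end (terminal -1, O#6); searched OX./.OX/... to 7

PV length from [OX./.OX/...]: 5 plies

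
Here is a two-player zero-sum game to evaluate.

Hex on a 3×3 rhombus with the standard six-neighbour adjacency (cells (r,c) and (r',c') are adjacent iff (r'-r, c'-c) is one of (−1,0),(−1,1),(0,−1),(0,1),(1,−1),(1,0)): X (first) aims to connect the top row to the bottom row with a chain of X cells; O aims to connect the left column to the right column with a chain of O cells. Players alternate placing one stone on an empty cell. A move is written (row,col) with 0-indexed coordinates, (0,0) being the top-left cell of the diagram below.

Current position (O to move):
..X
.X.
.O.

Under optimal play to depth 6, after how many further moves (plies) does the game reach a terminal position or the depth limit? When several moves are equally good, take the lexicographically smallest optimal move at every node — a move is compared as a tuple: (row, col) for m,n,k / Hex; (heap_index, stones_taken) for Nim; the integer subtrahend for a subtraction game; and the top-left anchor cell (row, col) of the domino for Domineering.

ply 1, O at ..X/.X./.O. | (0,0)=-1→O.X/.X./.O.; (0,1)=-1→.OX/.X./.O.; (1,0)=-1→..X/OX./.O.; (1,2)=-1→..X/.XO/.O.; (2,0)=+1→..X/.X./OO.*; (2,2)=-1→..X/.X./.OO
ply 2, X at ..X/.X./OO. | (0,0)=-1→X.X/.X./OO.*; (0,1)=-1→.XX/.X./OO.; (1,0)=-1→..X/XX./OO.; (1,2)=-1→..X/.XX/OO.; (2,2)=-1→..X/.X./OOX
ply 3, O at X.X/.X./OO. | (0,1)=+1→XOX/.X./OO.*; (1,0)=+1→X.X/OX./OO.; (1,2)=+1→X.X/.XO/OO.; (2,2)=+1→X.X/.X./OOO
ply 4, X at XOX/.X./OO. | (1,0)=-1→XOX/XX./OO.*; (1,2)=-1→XOX/.XX/OO.; (2,2)=-1→XOX/.X./OOX
ply 5, O at XOX/XX./OO. | (1,2)=+1→XOX/XXO/OO.*; (2,2)=+1→XOX/XX./OOO
ply 6: XOX/XXO/OO. is terminal -1 (X); from ..X/.X./.O. depth 6

PV length from [..X/.X./.O.]: 5 plies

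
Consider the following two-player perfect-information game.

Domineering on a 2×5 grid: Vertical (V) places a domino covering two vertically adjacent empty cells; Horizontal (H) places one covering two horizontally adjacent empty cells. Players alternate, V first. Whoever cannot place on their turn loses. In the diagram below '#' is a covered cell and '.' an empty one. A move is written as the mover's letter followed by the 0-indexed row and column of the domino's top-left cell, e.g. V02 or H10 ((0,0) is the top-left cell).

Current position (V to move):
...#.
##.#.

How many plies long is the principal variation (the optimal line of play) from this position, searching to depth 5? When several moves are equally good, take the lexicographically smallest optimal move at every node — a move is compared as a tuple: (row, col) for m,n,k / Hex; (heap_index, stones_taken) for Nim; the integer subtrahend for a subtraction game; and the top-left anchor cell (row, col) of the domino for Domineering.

PV length from [...#./##.#.]: 3 plies

ply 1, V at ...#./##.#. | V02=+1→..##./####.*; V04=-1→...##/##.##
ply 2, H at ..##./####. | H00=-1→####./####.*
ply 3, V at ####./####. | V04=+1→#####/#####*
ply 4: #####/##### is terminal -1 (H); from ...#./##.#. depth 5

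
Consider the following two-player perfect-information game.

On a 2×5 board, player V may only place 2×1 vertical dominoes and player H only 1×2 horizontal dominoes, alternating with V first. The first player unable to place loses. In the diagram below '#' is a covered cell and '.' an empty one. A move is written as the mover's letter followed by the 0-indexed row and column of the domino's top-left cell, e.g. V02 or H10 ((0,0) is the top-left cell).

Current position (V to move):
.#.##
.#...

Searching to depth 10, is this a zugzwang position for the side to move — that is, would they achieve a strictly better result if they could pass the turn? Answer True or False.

zugzwang(.#.##/.#..., V) = False

[.#.##/.#...] V move#1: V00:-1/##.##/##..., V02:+1/.####/.##..*
[.####/.##..] H move#2: H13:-1/.####/.####*
[.####/.####] V move#3: V00:+1/#####/#####*
[#####/#####] end (terminal -1, H#4); searched .#.##/.#... to 10
if V skipped the turn, H would face:
~ [.#.##/.#...] H move#1: H12:-1/.#.##/.###.*, H13:-1/.#.##/.#.##
~ [.#.##/.###.] V move#2: V00:+1/##.##/####.*
~ [##.##/####.] end (terminal -1, H#3); searched .#.##/.#... to 10
compare (V): move=+1 vs pass=+1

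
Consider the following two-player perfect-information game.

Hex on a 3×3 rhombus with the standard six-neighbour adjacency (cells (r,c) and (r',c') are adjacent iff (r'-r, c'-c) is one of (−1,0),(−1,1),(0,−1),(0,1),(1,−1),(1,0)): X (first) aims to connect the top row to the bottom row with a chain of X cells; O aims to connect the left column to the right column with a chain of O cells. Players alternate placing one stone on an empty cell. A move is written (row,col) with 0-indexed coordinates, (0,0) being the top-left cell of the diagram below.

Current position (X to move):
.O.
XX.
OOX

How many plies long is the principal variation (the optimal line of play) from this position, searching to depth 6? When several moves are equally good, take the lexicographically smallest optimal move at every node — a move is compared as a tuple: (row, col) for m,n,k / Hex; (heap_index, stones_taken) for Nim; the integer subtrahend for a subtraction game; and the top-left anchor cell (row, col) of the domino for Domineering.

ply 1, X at .O./XX./OOX | (0,0)=-1→XO./XX./OOX; (0,2)=-1→.OX/XX./OOX; (1,2)=+1→.O./XXX/OOX*
ply 2, O at .O./XXX/OOX | (0,0)=-1→OO./XXX/OOX*; (0,2)=-1→.OO/XXX/OOX
ply 3, X at OO./XXX/OOX | (0,2)=+1→OOX/XXX/OOX*
ply 4: OOX/XXX/OOX is terminal -1 (O); from .O./XX./OOX depth 6

PV length from [.O./XX./OOX]: 3 plies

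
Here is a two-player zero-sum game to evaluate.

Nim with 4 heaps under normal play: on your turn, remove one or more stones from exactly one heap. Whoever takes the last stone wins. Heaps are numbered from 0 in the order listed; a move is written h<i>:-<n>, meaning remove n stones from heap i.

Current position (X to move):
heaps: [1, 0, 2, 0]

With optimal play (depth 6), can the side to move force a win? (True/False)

ply 1, X at (1,0,2,0) | h0:-1=-1→(0,0,2,0); h2:-1=+1→(1,0,1,0)*; h2:-2=-1→(1,0,0,0)
ply 2, O at (1,0,1,0) | h0:-1=-1→(0,0,1,0)*; h2:-1=-1→(1,0,0,0)
ply 3, X at (0,0,1,0) | h2:-1=+1→(0,0,0,0)*
ply 4: (0,0,0,0) is terminal -1 (O); from (1,0,2,0) depth 6

X winning at [(1,0,2,0)]: True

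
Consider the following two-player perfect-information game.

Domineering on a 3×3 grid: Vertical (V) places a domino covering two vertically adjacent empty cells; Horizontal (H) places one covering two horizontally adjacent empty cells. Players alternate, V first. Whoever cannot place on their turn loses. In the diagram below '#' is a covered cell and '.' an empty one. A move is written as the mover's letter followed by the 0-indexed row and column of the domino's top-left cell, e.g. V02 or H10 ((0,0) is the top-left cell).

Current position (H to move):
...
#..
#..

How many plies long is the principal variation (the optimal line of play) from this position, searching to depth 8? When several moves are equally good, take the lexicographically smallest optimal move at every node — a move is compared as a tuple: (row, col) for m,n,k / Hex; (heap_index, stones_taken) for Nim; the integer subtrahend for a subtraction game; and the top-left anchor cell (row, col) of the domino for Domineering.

PV length from [.../#../#..]: 1 ply

[.../#../#..] H move#1: H00:-1/##./#../#.., H01:-1/.##/#../#.., H11:+1/.../###/#..*, H21:-1/.../#../###
[.../###/#..] end (terminal -1, V#2); searched .../#../#.. to 8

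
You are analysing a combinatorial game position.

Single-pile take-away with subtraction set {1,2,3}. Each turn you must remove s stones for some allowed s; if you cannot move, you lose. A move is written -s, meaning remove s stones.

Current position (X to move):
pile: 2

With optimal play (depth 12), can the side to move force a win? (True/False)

[2] X move#1: -1:-1/1, -2:+1/0*
[0] end (terminal -1, O#2); searched 2 to 12

X winning at [2]: True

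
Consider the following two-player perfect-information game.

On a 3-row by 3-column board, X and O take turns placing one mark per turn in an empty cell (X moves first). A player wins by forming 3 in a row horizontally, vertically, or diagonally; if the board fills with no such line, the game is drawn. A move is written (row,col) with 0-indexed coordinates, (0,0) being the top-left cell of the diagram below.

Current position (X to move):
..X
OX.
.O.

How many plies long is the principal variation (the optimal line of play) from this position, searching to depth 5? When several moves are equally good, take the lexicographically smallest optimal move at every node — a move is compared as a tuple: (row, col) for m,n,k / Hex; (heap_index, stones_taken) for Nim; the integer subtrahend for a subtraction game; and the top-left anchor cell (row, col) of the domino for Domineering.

[..X/OX./.O.] X move#1: (0,0):+1/X.X/OX./.O.*, (0,1):+1/.XX/OX./.O., (1,2):+1/..X/OXX/.O., (2,0):+1/..X/OX./XO., (2,2):+1/..X/OX./.OX
[X.X/OX./.O.] O move#2: (0,1):-1/XOX/OX./.O.*, (1,2):-1/X.X/OXO/.O., (2,0):-1/X.X/OX./OO., (2,2):-1/X.X/OX./.OO
[XOX/OX./.O.] X move#3: (1,2):+1/XOX/OXX/.O.*, (2,0):+1/XOX/OX./XO., (2,2):+1/XOX/OX./.OX
[XOX/OXX/.O.] O move#4: (2,0):-1/XOX/OXX/OO.*, (2,2):-1/XOX/OXX/.OO
[XOX/OXX/OO.] X move#5: (2,2):+1/XOX/OXX/OOX*
[XOX/OXX/OOX] end (terminal -1, O#6); searched ..X/OX./.O. to 5

PV length from [..X/OX./.O.]: 5 plies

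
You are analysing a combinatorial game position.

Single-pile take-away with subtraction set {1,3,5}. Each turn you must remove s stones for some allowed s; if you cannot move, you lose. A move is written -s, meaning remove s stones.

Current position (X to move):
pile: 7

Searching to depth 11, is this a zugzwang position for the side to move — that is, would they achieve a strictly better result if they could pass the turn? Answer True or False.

zugzwang(7, X) = False

p1 X@[7]: -1[6]+1* -3[4]+1 -5[2]+1
p2 O@[6]: -1[5]-1* -3[3]-1 -5[1]-1
p3 X@[5]: -1[4]+1* -3[2]+1 -5[0]+1
p4 O@[4]: -1[3]-1* -3[1]-1
p5 X@[3]: -1[2]+1* -3[0]+1
p6 O@[2]: -1[1]-1*
p7 X@[1]: -1[0]+1*
p8 O@[0] terminal -1; root [7] d11
suppose X passes — search the same position with O to move:
pass> p1 O@[7]: -1[6]+1* -3[4]+1 -5[2]+1
pass> p2 X@[6]: -1[5]-1* -3[3]-1 -5[1]-1
pass> p3 O@[5]: -1[4]+1* -3[2]+1 -5[0]+1
pass> p4 X@[4]: -1[3]-1* -3[1]-1
pass> p5 O@[3]: -1[2]+1* -3[0]+1
pass> p6 X@[2]: -1[1]-1*
pass> p7 O@[1]: -1[0]+1*
pass> p8 X@[0] terminal -1; root [7] d11
for X: play +1, pass -1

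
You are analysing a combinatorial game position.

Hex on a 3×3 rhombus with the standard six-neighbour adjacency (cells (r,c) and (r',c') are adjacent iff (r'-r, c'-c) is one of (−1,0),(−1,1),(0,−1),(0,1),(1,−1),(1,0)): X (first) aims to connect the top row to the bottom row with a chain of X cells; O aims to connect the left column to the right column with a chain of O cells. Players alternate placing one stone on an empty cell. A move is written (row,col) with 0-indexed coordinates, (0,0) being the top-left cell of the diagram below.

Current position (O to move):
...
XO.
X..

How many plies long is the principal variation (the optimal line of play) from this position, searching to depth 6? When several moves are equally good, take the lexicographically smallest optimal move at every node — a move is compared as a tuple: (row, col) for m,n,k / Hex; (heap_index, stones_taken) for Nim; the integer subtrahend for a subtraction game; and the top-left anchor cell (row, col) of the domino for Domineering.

[.../XO./X..] O move#1: (0,0):-1/O../XO./X..*, (0,1):-1/.O./XO./X.., (0,2):-1/..O/XO./X.., (1,2):-1/.../XOO/X.., (2,1):-1/.../XO./XO., (2,2):-1/.../XO./X.O
[O../XO./X..] X move#2: (0,1):+1/OX./XO./X..*, (0,2):+1/O.X/XO./X.., (1,2):+1/O../XOX/X.., (2,1):-1/O../XO./XX., (2,2):-1/O../XO./X.X
[OX./XO./X..] end (terminal -1, O#3); searched .../XO./X.. to 6

PV length from [.../XO./X..]: 2 plies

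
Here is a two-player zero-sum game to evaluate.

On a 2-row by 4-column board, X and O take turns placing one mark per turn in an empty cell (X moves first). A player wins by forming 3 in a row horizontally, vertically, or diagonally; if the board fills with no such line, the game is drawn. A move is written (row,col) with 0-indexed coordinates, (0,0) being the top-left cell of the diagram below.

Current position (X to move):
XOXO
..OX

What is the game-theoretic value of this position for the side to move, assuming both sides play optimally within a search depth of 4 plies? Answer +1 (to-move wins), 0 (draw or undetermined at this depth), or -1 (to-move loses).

[XOXO/..OX] X move#1: (1,0):+0/XOXO/X.OX*, (1,1):+0/XOXO/.XOX
[XOXO/X.OX] O move#2: (1,1):+0/XOXO/XOOX*
[XOXO/XOOX] end (terminal +0, X#3); searched XOXO/..OX to 4

value(XOXO/..OX, X) = 0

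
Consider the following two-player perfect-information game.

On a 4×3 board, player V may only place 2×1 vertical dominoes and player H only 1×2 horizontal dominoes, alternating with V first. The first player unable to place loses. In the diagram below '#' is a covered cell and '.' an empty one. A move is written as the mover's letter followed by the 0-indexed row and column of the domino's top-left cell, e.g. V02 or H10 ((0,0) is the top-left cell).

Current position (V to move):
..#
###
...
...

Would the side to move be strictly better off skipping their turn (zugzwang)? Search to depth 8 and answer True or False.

[..#/###/.../...] V move#1: V20:-1/..#/###/#../#.., V21:+1/..#/###/.#./.#.*, V22:-1/..#/###/..#/..#
[..#/###/.#./.#.] H move#2: H00:-1/###/###/.#./.#.*
[###/###/.#./.#.] V move#3: V20:+1/###/###/##./##.*, V22:+1/###/###/.##/.##
[###/###/##./##.] end (terminal -1, H#4); searched ..#/###/.../... to 8
suppose V passes — search the same position with H to move:
pass> [..#/###/.../...] H move#1: H00:-1/###/###/.../..., H20:+1/..#/###/##./...*, H21:+1/..#/###/.##/..., H30:+1/..#/###/.../##., H31:+1/..#/###/.../.##
pass> [..#/###/##./...] V move#2: V22:-1/..#/###/###/..#*
pass> [..#/###/###/..#] H move#3: H00:+1/###/###/###/..#*, H30:+1/..#/###/###/###
pass> [###/###/###/..#] end (terminal -1, V#4); searched ..#/###/.../... to 8
for V: play +1, pass -1

zugzwang(..#/###/.../..., V) = False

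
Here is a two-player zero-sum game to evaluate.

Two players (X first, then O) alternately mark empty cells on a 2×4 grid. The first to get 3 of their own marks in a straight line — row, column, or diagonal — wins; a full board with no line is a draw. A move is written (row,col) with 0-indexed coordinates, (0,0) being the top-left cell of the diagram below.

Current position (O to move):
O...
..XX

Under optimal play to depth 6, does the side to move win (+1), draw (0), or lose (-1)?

value(O.../..XX, O) = 0

ply 1, O at O.../..XX | (0,1)=-1→OO../..XX; (0,2)=-1→O.O./..XX; (0,3)=-1→O..O/..XX; (1,0)=-1→O.../O.XX; (1,1)=+0→O.../.OXX*
ply 2, X at O.../.OXX | (0,1)=+0→OX../.OXX*; (0,2)=+0→O.X./.OXX; (0,3)=+0→O..X/.OXX; (1,0)=+0→O.../XOXX
ply 3, O at OX../.OXX | (0,2)=+0→OXO./.OXX*; (0,3)=+0→OX.O/.OXX; (1,0)=+0→OX../OOXX
ply 4, X at OXO./.OXX | (0,3)=+0→OXOX/.OXX*; (1,0)=+0→OXO./XOXX
ply 5, O at OXOX/.OXX | (1,0)=+0→OXOX/OOXX*
ply 6: OXOX/OOXX is terminal +0 (X); from O.../..XX depth 6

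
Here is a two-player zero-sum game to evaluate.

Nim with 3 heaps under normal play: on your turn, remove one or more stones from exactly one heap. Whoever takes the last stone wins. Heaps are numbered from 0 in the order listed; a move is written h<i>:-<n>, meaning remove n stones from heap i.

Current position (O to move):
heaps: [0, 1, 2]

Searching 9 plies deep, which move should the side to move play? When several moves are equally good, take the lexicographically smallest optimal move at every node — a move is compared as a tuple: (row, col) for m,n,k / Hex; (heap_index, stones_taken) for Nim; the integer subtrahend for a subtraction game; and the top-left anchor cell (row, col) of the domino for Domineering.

p1 O@[(0,1,2)]: h1:-1[(0,0,2)]-1 h2:-1[(0,1,1)]+1* h2:-2[(0,1,0)]-1
p2 X@[(0,1,1)]: h1:-1[(0,0,1)]-1* h2:-1[(0,1,0)]-1
p3 O@[(0,0,1)]: h2:-1[(0,0,0)]+1*
p4 X@[(0,0,0)] terminal -1; root [(0,1,2)] d9

O's best at [(0,1,2)]: h2:-1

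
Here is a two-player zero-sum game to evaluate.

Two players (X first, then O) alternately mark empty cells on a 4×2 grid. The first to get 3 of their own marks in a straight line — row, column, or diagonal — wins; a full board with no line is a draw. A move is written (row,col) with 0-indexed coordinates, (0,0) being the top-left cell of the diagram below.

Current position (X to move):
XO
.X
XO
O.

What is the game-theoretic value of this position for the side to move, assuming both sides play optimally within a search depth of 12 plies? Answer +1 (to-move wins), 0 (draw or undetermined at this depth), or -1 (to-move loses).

ply 1, X at XO/.X/XO/O. | (1,0)=+1→XO/XX/XO/O.*; (3,1)=+0→XO/.X/XO/OX
ply 2: XO/XX/XO/O. is terminal -1 (O); from XO/.X/XO/O. depth 12

value(XO/.X/XO/O., X) = +1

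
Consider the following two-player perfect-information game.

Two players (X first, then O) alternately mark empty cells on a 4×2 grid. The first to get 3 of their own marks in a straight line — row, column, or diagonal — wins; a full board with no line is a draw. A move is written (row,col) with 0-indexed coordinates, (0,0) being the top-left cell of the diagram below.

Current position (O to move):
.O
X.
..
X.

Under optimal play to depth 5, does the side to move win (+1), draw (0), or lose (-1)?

p1 O@[.O/X./../X.]: (0,0)[OO/X./../X.]-1 (1,1)[.O/XO/../X.]-1 (2,0)[.O/X./O./X.]+0* (2,1)[.O/X./.O/X.]-1 (3,1)[.O/X./../XO]-1
p2 X@[.O/X./O./X.]: (0,0)[XO/X./O./X.]+0* (1,1)[.O/XX/O./X.]+0 (2,1)[.O/X./OX/X.]+0 (3,1)[.O/X./O./XX]+0
p3 O@[XO/X./O./X.]: (1,1)[XO/XO/O./X.]+0* (2,1)[XO/X./OO/X.]+0 (3,1)[XO/X./O./XO]+0
p4 X@[XO/XO/O./X.]: (2,1)[XO/XO/OX/X.]+0* (3,1)[XO/XO/O./XX]-1
p5 O@[XO/XO/OX/X.]: (3,1)[XO/XO/OX/XO]+0*
p6 X@[XO/XO/OX/XO] terminal +0; root [.O/X./../X.] d5

value(.O/X./../X., O) = 0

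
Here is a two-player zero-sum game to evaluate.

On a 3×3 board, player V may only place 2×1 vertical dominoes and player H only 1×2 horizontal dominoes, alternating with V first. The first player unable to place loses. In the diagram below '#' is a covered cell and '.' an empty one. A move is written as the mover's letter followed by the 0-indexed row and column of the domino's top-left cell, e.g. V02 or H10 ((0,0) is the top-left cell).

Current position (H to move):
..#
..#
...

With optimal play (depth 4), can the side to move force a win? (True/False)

H winning at [..#/..#/...]: True

p1 H@[..#/..#/...]: H00[###/..#/...]-1 H10[..#/###/...]+1* H20[..#/..#/##.]-1 H21[..#/..#/.##]-1
p2 V@[..#/###/...] terminal -1; root [..#/..#/...] d4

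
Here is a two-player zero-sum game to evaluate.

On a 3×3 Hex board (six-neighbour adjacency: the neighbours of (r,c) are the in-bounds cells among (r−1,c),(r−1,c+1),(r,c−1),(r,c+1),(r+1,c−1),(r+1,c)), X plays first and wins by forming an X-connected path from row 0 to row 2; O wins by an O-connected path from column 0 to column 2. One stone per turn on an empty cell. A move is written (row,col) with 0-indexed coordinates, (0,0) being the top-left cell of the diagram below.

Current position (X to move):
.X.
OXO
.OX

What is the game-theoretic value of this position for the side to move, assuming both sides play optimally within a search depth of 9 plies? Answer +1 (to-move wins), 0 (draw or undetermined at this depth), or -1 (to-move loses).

[.X./OXO/.OX] X move#1: (0,0):-1/XX./OXO/.OX, (0,2):-1/.XX/OXO/.OX, (2,0):+1/.X./OXO/XOX*
[.X./OXO/XOX] end (terminal -1, O#2); searched .X./OXO/.OX to 9

value(.X./OXO/.OX, X) = +1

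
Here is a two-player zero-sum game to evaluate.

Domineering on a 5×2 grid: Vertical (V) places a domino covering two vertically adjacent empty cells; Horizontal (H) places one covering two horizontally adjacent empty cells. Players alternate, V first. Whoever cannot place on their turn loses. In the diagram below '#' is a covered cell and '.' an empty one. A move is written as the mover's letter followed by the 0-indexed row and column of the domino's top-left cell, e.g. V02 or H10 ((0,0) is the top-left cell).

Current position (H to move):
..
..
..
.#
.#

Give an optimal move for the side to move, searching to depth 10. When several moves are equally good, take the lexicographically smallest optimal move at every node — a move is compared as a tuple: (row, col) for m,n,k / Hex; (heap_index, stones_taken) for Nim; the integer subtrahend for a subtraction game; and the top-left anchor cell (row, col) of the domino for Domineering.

ply 1, H at ../../../.#/.# | H00=-1→##/../../.#/.#; H10=+1→../##/../.#/.#*; H20=-1→../../##/.#/.#
ply 2, V at ../##/../.#/.# | V20=-1→../##/#./##/.#*; V30=-1→../##/../##/##
ply 3, H at ../##/#./##/.# | H00=+1→##/##/#./##/.#*
ply 4: ##/##/#./##/.# is terminal -1 (V); from ../../../.#/.# depth 10

H's best at [../../../.#/.#]: H10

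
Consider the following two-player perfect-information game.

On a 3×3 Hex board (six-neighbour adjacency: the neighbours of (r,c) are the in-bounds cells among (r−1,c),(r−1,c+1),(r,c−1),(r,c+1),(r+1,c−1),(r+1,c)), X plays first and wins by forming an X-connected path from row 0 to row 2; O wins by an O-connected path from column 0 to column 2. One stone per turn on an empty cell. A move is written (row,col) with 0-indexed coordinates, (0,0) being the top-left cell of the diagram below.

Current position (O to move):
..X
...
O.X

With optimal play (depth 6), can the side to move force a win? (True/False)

p1 O@[..X/.../O.X]: (0,0)[O.X/.../O.X]-1 (0,1)[.OX/.../O.X]-1 (1,0)[..X/O../O.X]-1 (1,1)[..X/.O./O.X]-1 (1,2)[..X/..O/O.X]+1* (2,1)[..X/.../OOX]-1
p2 X@[..X/..O/O.X]: (0,0)[X.X/..O/O.X]-1* (0,1)[.XX/..O/O.X]-1 (1,0)[..X/X.O/O.X]-1 (1,1)[..X/.XO/O.X]-1 (2,1)[..X/..O/OXX]-1
p3 O@[X.X/..O/O.X]: (0,1)[XOX/..O/O.X]+1* (1,0)[X.X/O.O/O.X]+1 (1,1)[X.X/.OO/O.X]+1 (2,1)[X.X/..O/OOX]+1
p4 X@[XOX/..O/O.X]: (1,0)[XOX/X.O/O.X]-1* (1,1)[XOX/.XO/O.X]-1 (2,1)[XOX/..O/OXX]-1
p5 O@[XOX/X.O/O.X]: (1,1)[XOX/XOO/O.X]+1* (2,1)[XOX/X.O/OOX]+1
p6 X@[XOX/XOO/O.X] terminal -1; root [..X/.../O.X] d6

O winning at [..X/.../O.X]: True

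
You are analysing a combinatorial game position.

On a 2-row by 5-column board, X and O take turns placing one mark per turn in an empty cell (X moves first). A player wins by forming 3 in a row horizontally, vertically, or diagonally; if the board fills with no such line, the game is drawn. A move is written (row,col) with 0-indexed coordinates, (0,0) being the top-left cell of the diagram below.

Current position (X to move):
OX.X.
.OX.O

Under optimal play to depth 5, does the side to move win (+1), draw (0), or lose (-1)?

ply 1, X at OX.X./.OX.O | (0,2)=+1→OXXX./.OX.O*; (0,4)=+0→OX.XX/.OX.O; (1,0)=+0→OX.X./XOX.O; (1,3)=+0→OX.X./.OXXO
ply 2: OXXX./.OX.O is terminal -1 (O); from OX.X./.OX.O depth 5

value(OX.X./.OX.O, X) = +1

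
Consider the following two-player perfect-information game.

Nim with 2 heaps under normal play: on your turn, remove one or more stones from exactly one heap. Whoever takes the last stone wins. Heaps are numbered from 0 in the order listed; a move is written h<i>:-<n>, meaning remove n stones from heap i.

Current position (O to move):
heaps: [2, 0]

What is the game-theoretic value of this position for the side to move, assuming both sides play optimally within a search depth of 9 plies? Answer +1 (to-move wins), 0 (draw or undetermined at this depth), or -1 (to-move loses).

value((2,0), O) = +1

ply 1, O at (2,0) | h0:-1=-1→(1,0); h0:-2=+1→(0,0)*
ply 2: (0,0) is terminal -1 (X); from (2,0) depth 9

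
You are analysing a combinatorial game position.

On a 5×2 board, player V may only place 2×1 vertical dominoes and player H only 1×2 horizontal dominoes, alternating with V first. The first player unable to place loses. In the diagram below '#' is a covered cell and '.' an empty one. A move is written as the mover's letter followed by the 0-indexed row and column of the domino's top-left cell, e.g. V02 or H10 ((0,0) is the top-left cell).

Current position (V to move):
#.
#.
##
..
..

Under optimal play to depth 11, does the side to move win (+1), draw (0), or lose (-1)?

p1 V@[#./#./##/../..]: V01[##/##/##/../..]-1 V30[#./#./##/#./#.]+1* V31[#./#./##/.#/.#]+1
p2 H@[#./#./##/#./#.] terminal -1; root [#./#./##/../..] d11

value(#./#./##/../.., V) = +1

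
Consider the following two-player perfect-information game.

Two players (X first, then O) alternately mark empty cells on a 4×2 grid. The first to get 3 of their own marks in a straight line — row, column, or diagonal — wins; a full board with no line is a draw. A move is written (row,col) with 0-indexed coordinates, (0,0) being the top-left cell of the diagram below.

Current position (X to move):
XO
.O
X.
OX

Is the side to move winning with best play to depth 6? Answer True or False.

[XO/.O/X./OX] X move#1: (1,0):+1/XO/XO/X./OX*, (2,1):+0/XO/.O/XX/OX
[XO/XO/X./OX] end (terminal -1, O#2); searched XO/.O/X./OX to 6

X winning at [XO/.O/X./OX]: True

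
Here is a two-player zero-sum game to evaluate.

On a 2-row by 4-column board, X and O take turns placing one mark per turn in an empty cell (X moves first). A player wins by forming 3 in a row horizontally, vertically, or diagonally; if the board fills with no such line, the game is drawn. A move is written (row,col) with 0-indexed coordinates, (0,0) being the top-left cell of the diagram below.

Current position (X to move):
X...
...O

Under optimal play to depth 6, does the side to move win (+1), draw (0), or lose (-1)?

value(X.../...O, X) = 0

[X.../...O] X move#1: (0,1):+0/XX../...O*, (0,2):+0/X.X./...O, (0,3):+0/X..X/...O, (1,0):+0/X.../X..O, (1,1):+0/X.../.X.O, (1,2):+0/X.../..XO
[XX../...O] O move#2: (0,2):+0/XXO./...O*, (0,3):-1/XX.O/...O, (1,0):-1/XX../O..O, (1,1):-1/XX../.O.O, (1,2):-1/XX../..OO
[XXO./...O] X move#3: (0,3):+0/XXOX/...O*, (1,0):+0/XXO./X..O, (1,1):+0/XXO./.X.O, (1,2):+0/XXO./..XO
[XXOX/...O] O move#4: (1,0):+0/XXOX/O..O*, (1,1):+0/XXOX/.O.O, (1,2):+0/XXOX/..OO
[XXOX/O..O] X move#5: (1,1):+0/XXOX/OX.O*, (1,2):+0/XXOX/O.XO
[XXOX/OX.O] O move#6: (1,2):+0/XXOX/OXOO*
[XXOX/OXOO] end (terminal +0, X#7); searched X.../...O to 6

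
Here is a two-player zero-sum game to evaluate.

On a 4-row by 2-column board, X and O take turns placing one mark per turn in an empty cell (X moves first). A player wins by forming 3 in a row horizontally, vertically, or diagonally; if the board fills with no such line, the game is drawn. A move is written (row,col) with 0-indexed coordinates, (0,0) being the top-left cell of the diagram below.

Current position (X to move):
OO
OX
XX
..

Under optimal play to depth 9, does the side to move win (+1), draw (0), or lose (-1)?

value(OO/OX/XX/.., X) = +1

p1 X@[OO/OX/XX/..]: (3,0)[OO/OX/XX/X.]+0 (3,1)[OO/OX/XX/.X]+1*
p2 O@[OO/OX/XX/.X] terminal -1; root [OO/OX/XX/..] d9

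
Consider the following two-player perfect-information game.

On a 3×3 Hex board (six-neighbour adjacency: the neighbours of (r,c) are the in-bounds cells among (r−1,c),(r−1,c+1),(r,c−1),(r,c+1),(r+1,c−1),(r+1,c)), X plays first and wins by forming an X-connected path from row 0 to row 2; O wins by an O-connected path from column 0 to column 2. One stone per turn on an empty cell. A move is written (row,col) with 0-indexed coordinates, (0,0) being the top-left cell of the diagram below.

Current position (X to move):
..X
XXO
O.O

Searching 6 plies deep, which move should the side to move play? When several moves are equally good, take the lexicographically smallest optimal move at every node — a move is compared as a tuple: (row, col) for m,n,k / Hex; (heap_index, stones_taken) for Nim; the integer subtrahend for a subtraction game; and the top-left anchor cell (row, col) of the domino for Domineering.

X's best at [..X/XXO/O.O]: (2,1)

[..X/XXO/O.O] X move#1: (0,0):-1/X.X/XXO/O.O, (0,1):-1/.XX/XXO/O.O, (2,1):+1/..X/XXO/OXO*
[..X/XXO/OXO] end (terminal -1, O#2); searched ..X/XXO/O.O to 6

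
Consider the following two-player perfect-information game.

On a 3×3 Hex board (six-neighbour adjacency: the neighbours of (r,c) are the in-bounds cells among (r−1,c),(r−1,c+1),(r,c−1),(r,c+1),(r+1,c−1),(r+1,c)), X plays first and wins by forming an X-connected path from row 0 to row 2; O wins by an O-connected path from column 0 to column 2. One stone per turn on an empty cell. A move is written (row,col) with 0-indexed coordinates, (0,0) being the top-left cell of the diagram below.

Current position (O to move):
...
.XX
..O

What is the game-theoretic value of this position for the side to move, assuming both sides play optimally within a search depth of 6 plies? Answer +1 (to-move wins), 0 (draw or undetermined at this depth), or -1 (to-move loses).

ply 1, O at .../.XX/..O | (0,0)=-1→O../.XX/..O*; (0,1)=-1→.O./.XX/..O; (0,2)=-1→..O/.XX/..O; (1,0)=-1→.../OXX/..O; (2,0)=-1→.../.XX/O.O; (2,1)=-1→.../.XX/.OO
ply 2, X at O../.XX/..O | (0,1)=+1→OX./.XX/..O*; (0,2)=+1→O.X/.XX/..O; (1,0)=+1→O../XXX/..O; (2,0)=+1→O../.XX/X.O; (2,1)=+1→O../.XX/.XO
ply 3, O at OX./.XX/..O | (0,2)=-1→OXO/.XX/..O*; (1,0)=-1→OX./OXX/..O; (2,0)=-1→OX./.XX/O.O; (2,1)=-1→OX./.XX/.OO
ply 4, X at OXO/.XX/..O | (1,0)=+1→OXO/XXX/..O*; (2,0)=+1→OXO/.XX/X.O; (2,1)=+1→OXO/.XX/.XO
ply 5, O at OXO/XXX/..O | (2,0)=-1→OXO/XXX/O.O*; (2,1)=-1→OXO/XXX/.OO
ply 6, X at OXO/XXX/O.O | (2,1)=+1→OXO/XXX/OXO*
ply 7: OXO/XXX/OXO is terminal -1 (O); from .../.XX/..O depth 6

value(.../.XX/..O, O) = -1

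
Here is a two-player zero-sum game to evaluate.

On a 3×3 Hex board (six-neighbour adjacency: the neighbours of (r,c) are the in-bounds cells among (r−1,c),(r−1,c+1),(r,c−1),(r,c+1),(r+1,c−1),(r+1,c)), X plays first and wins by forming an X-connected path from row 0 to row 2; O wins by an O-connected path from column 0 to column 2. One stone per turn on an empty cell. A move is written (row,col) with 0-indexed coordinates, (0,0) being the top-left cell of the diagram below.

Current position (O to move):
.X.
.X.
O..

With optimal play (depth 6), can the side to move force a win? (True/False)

p1 O@[.X./.X./O..]: (0,0)[OX./.X./O..]-1 (0,2)[.XO/.X./O..]-1 (1,0)[.X./OX./O..]-1 (1,2)[.X./.XO/O..]-1 (2,1)[.X./.X./OO.]+1* (2,2)[.X./.X./O.O]-1
p2 X@[.X./.X./OO.]: (0,0)[XX./.X./OO.]-1* (0,2)[.XX/.X./OO.]-1 (1,0)[.X./XX./OO.]-1 (1,2)[.X./.XX/OO.]-1 (2,2)[.X./.X./OOX]-1
p3 O@[XX./.X./OO.]: (0,2)[XXO/.X./OO.]+1* (1,0)[XX./OX./OO.]+1 (1,2)[XX./.XO/OO.]+1 (2,2)[XX./.X./OOO]+1
p4 X@[XXO/.X./OO.]: (1,0)[XXO/XX./OO.]-1* (1,2)[XXO/.XX/OO.]-1 (2,2)[XXO/.X./OOX]-1
p5 O@[XXO/XX./OO.]: (1,2)[XXO/XXO/OO.]+1* (2,2)[XXO/XX./OOO]+1
p6 X@[XXO/XXO/OO.] terminal -1; root [.X./.X./O..] d6

O winning at [.X./.X./O..]: True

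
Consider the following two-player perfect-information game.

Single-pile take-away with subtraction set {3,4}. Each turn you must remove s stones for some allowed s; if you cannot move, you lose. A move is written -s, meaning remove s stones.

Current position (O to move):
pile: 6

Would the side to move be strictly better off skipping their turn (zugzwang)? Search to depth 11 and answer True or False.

p1 O@[6]: -3[3]-1 -4[2]+1*
p2 X@[2] terminal -1; root [6] d11
suppose O passes — search the same position with X to move:
pass> p1 X@[6]: -3[3]-1 -4[2]+1*
pass> p2 O@[2] terminal -1; root [6] d11
for O: play +1, pass -1

zugzwang(6, O) = False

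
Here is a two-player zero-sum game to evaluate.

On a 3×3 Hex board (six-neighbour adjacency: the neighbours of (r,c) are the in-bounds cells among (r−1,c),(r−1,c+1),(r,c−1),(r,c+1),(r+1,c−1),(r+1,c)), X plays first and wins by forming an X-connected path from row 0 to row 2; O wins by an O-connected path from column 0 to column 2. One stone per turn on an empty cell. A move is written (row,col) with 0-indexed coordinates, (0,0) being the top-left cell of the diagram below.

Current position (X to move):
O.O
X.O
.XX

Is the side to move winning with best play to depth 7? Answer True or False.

[O.O/X.O/.XX] X move#1: (0,1):+1/OXO/X.O/.XX*, (1,1):-1/O.O/XXO/.XX, (2,0):-1/O.O/X.O/XXX
[OXO/X.O/.XX] O move#2: (1,1):-1/OXO/XOO/.XX*, (2,0):-1/OXO/X.O/OXX
[OXO/XOO/.XX] X move#3: (2,0):+1/OXO/XOO/XXX*
[OXO/XOO/XXX] end (terminal -1, O#4); searched O.O/X.O/.XX to 7

X winning at [O.O/X.O/.XX]: True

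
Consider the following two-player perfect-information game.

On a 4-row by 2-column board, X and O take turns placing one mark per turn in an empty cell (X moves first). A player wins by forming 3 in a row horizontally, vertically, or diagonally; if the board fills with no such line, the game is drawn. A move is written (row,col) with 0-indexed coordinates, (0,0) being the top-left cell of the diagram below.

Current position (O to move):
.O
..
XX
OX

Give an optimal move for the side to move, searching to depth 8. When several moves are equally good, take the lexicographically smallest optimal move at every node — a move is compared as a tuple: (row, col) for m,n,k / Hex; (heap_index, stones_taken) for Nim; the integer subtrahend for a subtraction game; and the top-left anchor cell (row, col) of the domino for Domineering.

O's best at [.O/../XX/OX]: (1,1)

[.O/../XX/OX] O move#1: (0,0):-1/OO/../XX/OX, (1,0):-1/.O/O./XX/OX, (1,1):+0/.O/.O/XX/OX*
[.O/.O/XX/OX] X move#2: (0,0):+0/XO/.O/XX/OX*, (1,0):+0/.O/XO/XX/OX
[XO/.O/XX/OX] O move#3: (1,0):+0/XO/OO/XX/OX*
[XO/OO/XX/OX] end (terminal +0, X#4); searched .O/../XX/OX to 8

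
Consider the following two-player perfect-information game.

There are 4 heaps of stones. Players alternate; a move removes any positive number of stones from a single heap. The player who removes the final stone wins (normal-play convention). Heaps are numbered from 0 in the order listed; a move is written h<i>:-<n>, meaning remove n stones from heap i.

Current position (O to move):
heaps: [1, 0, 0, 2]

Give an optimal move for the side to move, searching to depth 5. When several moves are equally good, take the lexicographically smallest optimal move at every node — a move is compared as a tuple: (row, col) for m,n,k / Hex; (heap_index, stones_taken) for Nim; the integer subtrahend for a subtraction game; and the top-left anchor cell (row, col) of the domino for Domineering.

O's best at [(1,0,0,2)]: h3:-1

ply 1, O at (1,0,0,2) | h0:-1=-1→(0,0,0,2); h3:-1=+1→(1,0,0,1)*; h3:-2=-1→(1,0,0,0)
ply 2, X at (1,0,0,1) | h0:-1=-1→(0,0,0,1)*; h3:-1=-1→(1,0,0,0)
ply 3, O at (0,0,0,1) | h3:-1=+1→(0,0,0,0)*
ply 4: (0,0,0,0) is terminal -1 (X); from (1,0,0,2) depth 5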